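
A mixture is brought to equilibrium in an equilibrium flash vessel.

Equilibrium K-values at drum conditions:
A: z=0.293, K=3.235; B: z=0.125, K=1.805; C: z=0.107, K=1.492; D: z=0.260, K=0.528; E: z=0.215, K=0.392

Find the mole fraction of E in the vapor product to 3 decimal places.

Material balance + equilibrium reduce to Σ zᵢ(Kᵢ−1)/(1+β(Kᵢ−1)) = 0.
Feasibility: ΣzᵢKᵢ = 1.555, Σzᵢ/Kᵢ = 1.272 — both > 1, two phases present.
Newton iteration, β⁰ = 0.5:
  β = 0.500: g = 0.0748, g' = -0.648 → β = 0.616
  β = 0.616: g = 0.0015, g' = -0.629 → β = 0.618
Converged at β = 0.618.
Compositions from xᵢ = zᵢ/(1+β(Kᵢ−1)), yᵢ = Kᵢxᵢ:
  A: x = 0.123, y = 0.398
  B: x = 0.083, y = 0.151
  C: x = 0.082, y = 0.122
  D: x = 0.367, y = 0.194
  E: x = 0.344, y = 0.135

y_E = 0.135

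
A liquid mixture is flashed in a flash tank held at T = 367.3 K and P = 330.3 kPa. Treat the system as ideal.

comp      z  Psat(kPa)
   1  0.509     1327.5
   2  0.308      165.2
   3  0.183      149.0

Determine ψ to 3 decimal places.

ψ = 0.818

Raoult's law: Kᵢ = Pᵢˢᵃᵗ/P = Pᵢˢᵃᵗ/330.3.
  K_1 = 1327.5/330.3 = 4.01907, K_2 = 165.2/330.3 = 0.50015, K_3 = 149.0/330.3 = 0.45111
Material balance + equilibrium reduce to Σ zᵢ(Kᵢ−1)/(1+ψ(Kᵢ−1)) = 0.
Check two-phase: ΣzᵢKᵢ = 2.282 > 1 and Σzᵢ/Kᵢ = 1.148 > 1, so g(0) = 1.282 > 0 and g(1) = -0.148 < 0.
Iterate (Newton) starting at ψ = 0.5:
  ψ = 0.500: g = 0.2687, g' = -0.978 → ψ = 0.775
  ψ = 0.775: g = 0.0343, g' = -0.788 → ψ = 0.818
Converged at ψ = 0.818.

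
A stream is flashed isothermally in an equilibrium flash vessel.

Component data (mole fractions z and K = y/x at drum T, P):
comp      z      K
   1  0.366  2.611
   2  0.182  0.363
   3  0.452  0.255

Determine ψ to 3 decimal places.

ψ = 0.119

Rachford–Rice: g(ψ) = Σ zᵢ(Kᵢ−1)/(1+ψ(Kᵢ−1)) = 0.
Feasibility: ΣzᵢKᵢ = 1.137, Σzᵢ/Kᵢ = 2.414 — both > 1, two phases present.
Iterate (Newton) starting at ψ = 0.5:
  ψ = 0.500: g = -0.3802, g' = -1.088 → ψ = 0.150
  ψ = 0.150: g = -0.0328, g' = -1.024 → ψ = 0.118
  ψ = 0.118: g = 0.0005, g' = -1.058 → ψ = 0.119
Converged at ψ = 0.119.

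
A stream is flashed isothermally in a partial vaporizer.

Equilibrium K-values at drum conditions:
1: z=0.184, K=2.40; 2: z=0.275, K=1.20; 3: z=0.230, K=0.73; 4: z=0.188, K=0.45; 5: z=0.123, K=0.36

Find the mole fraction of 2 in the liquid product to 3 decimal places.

x_2 = 0.267

Newton–Raphson from β = 0.5:
  β = 0.500: g = -0.1286, g' = -0.373 → β = 0.156
  β = 0.156: g = -0.0004, g' = -0.402 → β = 0.154
Converged at β = 0.154.
Compositions from xᵢ = zᵢ/(1+β(Kᵢ−1)), yᵢ = Kᵢxᵢ:
  1: x = 0.151, y = 0.363
  2: x = 0.267, y = 0.320
  3: x = 0.240, y = 0.175
  4: x = 0.205, y = 0.092
  5: x = 0.136, y = 0.049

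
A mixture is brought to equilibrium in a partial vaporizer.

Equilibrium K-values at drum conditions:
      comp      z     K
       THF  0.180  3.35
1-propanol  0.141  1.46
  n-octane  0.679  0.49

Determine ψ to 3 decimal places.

Rachford–Rice: g(ψ) = Σ zᵢ(Kᵢ−1)/(1+ψ(Kᵢ−1)) = 0.
g(0) = ΣzᵢKᵢ − 1 = 0.142 and g(1) = 1 − Σzᵢ/Kᵢ = -0.536, so a root lies in (0, 1).
Iterate (Newton) starting at ψ = 0.5:
  ψ = 0.500: g = -0.2176, g' = -0.548 → ψ = 0.103
  ψ = 0.103: g = 0.0370, g' = -0.868 → ψ = 0.146
  ψ = 0.146: g = 0.0019, g' = -0.784 → ψ = 0.148
Converged at ψ = 0.148.

ψ = 0.148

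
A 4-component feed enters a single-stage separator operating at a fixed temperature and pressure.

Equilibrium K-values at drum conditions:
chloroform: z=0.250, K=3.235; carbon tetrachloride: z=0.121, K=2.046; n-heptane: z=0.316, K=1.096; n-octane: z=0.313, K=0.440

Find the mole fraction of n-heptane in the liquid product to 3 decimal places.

x_n-heptane = 0.294

Newton iteration, ψ⁰ = 0.39:
  ψ = 0.390: g = 0.1934, g' = -0.587 → ψ = 0.720
  ψ = 0.720: g = 0.0212, g' = -0.505 → ψ = 0.762
  ψ = 0.762: g = -0.0002, g' = -0.513 → ψ = 0.761
Converged at ψ = 0.761.
Compositions from xᵢ = zᵢ/(1+ψ(Kᵢ−1)), yᵢ = Kᵢxᵢ:
  chloroform: x = 0.093, y = 0.299
  carbon tetrachloride: x = 0.067, y = 0.138
  n-heptane: x = 0.294, y = 0.323
  n-octane: x = 0.546, y = 0.240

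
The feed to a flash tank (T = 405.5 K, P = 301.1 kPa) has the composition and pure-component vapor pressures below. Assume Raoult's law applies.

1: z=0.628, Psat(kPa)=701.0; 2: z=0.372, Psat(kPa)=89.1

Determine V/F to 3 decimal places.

Raoult's law: Kᵢ = Pᵢˢᵃᵗ/P = Pᵢˢᵃᵗ/301.1.
  K_1 = 701.0/301.1 = 2.32813, K_2 = 89.1/301.1 = 0.29591
Binary case is linear: z₁(K₁−1)(1+V/F(K₂−1)) + z₂(K₂−1)(1+V/F(K₁−1)) = 0
⇒ V/F = [z₁(K₁−1)+z₂(K₂−1)] / [−(K₁−1)(K₂−1)] = 0.5721/0.9351 = 0.612

V/F = 0.612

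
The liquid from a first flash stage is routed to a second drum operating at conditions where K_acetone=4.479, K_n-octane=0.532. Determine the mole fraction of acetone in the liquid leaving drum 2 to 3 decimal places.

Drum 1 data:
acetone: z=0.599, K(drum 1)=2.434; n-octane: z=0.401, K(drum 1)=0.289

x_acetone (drum 2) = 0.119

Drum 1:
Binary case is linear: z₁(K₁−1)(1+ψ₁(K₂−1)) + z₂(K₂−1)(1+ψ₁(K₁−1)) = 0
⇒ ψ₁ = [z₁(K₁−1)+z₂(K₂−1)] / [−(K₁−1)(K₂−1)] = 0.5739/1.0196 = 0.563
Drum-1 compositions:
  acetone: x = 0.331, y = 0.807
  n-octane: x = 0.669, y = 0.193
Drum-2 feed = drum-1 liquid: z₂ = (0.3315, 0.6685).
Drum 2:
Newton–Raphson from ψ₂ = 0.58:
  ψ₂ = 0.580: g = -0.0473, g' = -0.716 → ψ₂ = 0.514
  ψ₂ = 0.514: g = 0.0017, g' = -0.770 → ψ₂ = 0.516
Converged at ψ₂ = 0.516.
  acetone: x = 0.119, y = 0.531
  n-octane: x = 0.881, y = 0.469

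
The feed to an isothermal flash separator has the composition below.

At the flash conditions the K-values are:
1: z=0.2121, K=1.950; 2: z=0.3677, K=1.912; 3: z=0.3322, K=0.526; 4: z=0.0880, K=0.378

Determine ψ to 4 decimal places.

Newton iteration, ψ⁰ = 0.5:
  ψ = 0.5000: g = 0.08111, g' = -0.4322 → ψ = 0.6877
  ψ = 0.6877: g = -0.00129, g' = -0.4538 → ψ = 0.6848
Converged at ψ = 0.6848.

ψ = 0.6848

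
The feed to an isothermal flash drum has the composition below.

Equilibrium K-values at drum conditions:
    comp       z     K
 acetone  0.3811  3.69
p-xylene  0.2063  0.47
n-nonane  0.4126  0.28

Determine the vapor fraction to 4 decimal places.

Let ψ = V/F and solve Σ zᵢ(Kᵢ−1)/(1+ψ(Kᵢ−1)) = 0.
Feasibility: ΣzᵢKᵢ = 1.6187, Σzᵢ/Kᵢ = 2.0158 — both > 1, two phases present.
Iterate (Newton) starting at ψ = 0.34:
  ψ = 0.3400: g = 0.00870, g' = -1.2136 → ψ = 0.3472
Converged at ψ = 0.3472.

ψ = 0.3472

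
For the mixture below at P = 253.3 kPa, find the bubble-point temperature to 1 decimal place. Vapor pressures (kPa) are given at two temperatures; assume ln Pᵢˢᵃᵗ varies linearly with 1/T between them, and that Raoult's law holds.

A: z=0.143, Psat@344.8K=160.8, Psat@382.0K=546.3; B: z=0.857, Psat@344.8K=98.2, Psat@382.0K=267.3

T = 374.6 K

Bubble-point temperature: ΣzᵢPᵢˢᵃᵗ(T) = P. Interpolate ln Pᵢˢᵃᵗ = aᵢ + bᵢ/T.
  T = 344.8 K: ΣzᵢPᵢˢᵃᵗ = 107.15 kPa
  T = 382.0 K: ΣzᵢPᵢˢᵃᵗ = 307.20 kPa
  T = 363.4 K: ΣzᵢPᵢˢᵃᵗ = 186.18 kPa
  T = 372.7 K: ΣzᵢPᵢˢᵃᵗ = 240.59 kPa
  T = 377.4 K: ΣzᵢPᵢˢᵃᵗ = 272.61 kPa
  T = 375.0 K: ΣzᵢPᵢˢᵃᵗ = 255.86 kPa
Interpolating between 372.7 K and 375.0 K gives T ≈ 374.6 K.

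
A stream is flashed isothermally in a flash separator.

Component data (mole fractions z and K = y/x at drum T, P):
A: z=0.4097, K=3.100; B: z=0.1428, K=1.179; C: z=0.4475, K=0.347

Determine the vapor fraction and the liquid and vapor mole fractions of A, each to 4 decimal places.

ψ = 0.5109, x_A = 0.1977, y_A = 0.6127

Let ψ = V/F and solve Σ zᵢ(Kᵢ−1)/(1+ψ(Kᵢ−1)) = 0.
g(0) = ΣzᵢKᵢ − 1 = 0.5937 and g(1) = 1 − Σzᵢ/Kᵢ = -0.5429, so a root lies in (0, 1).
Newton iteration, ψ⁰ = 0.61:
  ψ = 0.6100: g = -0.08544, g' = -0.8781 → ψ = 0.5127
  ψ = 0.5127: g = -0.00157, g' = -0.8540 → ψ = 0.5109
Converged at ψ = 0.5109.
Compositions from xᵢ = zᵢ/(1+ψ(Kᵢ−1)), yᵢ = Kᵢxᵢ:
  A: x = 0.1977, y = 0.6127
  B: x = 0.1308, y = 0.1543
  C: x = 0.6715, y = 0.2330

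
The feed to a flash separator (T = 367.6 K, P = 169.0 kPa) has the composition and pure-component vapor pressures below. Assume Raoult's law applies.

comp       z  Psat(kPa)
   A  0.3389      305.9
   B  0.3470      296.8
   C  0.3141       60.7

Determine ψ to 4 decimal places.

Raoult's law: Kᵢ = Pᵢˢᵃᵗ/P = Pᵢˢᵃᵗ/169.0.
  K_A = 305.9/169.0 = 1.810059, K_B = 296.8/169.0 = 1.756213, K_C = 60.7/169.0 = 0.359172
Material balance + equilibrium reduce to Σ zᵢ(Kᵢ−1)/(1+ψ(Kᵢ−1)) = 0.
Check two-phase: ΣzᵢKᵢ = 1.3357 > 1 and Σzᵢ/Kᵢ = 1.2593 > 1, so g(0) = 0.3357 > 0 and g(1) = -0.2593 < 0.
Iterate (Newton) starting at ψ = 0.5:
  ψ = 0.5000: g = 0.08961, g' = -0.4964 → ψ = 0.6805
  ψ = 0.6805: g = -0.00673, g' = -0.5846 → ψ = 0.6690
  ψ = 0.6690: g = -0.00005, g' = -0.5763 → ψ = 0.6689
Converged at ψ = 0.6689.

ψ = 0.6689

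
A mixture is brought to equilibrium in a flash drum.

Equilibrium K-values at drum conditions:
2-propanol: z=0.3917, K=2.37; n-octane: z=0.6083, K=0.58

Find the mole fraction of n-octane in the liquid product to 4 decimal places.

Material balance + equilibrium reduce to Σ zᵢ(Kᵢ−1)/(1+V/F(Kᵢ−1)) = 0.
g(0) = ΣzᵢKᵢ − 1 = 0.2811 and g(1) = 1 − Σzᵢ/Kᵢ = -0.2141, so a root lies in (0, 1).
Iterate (Newton) starting at V/F = 0.5:
  V/F = 0.5000: g = -0.00493, g' = -0.4309 → V/F = 0.4886
Converged at V/F = 0.4886.
Compositions from xᵢ = zᵢ/(1+V/F(Kᵢ−1)), yᵢ = Kᵢxᵢ:
  2-propanol: x = 0.2346, y = 0.5561
  n-octane: x = 0.7654, y = 0.4439

x_n-octane = 0.7654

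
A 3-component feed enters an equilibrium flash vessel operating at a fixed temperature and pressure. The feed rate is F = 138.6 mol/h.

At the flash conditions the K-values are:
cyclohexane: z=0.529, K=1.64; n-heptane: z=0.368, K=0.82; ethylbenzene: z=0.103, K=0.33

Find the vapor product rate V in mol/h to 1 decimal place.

V = 109.9 mol/h

Newton iteration, β⁰ = 0.5:
  β = 0.500: g = 0.0799, g' = -0.243 → β = 0.828
  β = 0.828: g = -0.0117, g' = -0.343 → β = 0.794
  β = 0.794: g = -0.0003, g' = -0.323 → β = 0.793
Converged at β = 0.793.
Then V = β·F = 0.7932·138.6 = 109.9 mol/h and L = F − V = 28.7 mol/h.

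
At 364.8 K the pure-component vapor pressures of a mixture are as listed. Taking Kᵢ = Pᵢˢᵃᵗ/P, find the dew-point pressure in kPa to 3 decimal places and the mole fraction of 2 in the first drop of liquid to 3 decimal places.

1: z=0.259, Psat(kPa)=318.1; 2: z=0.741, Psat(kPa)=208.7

Pdew = 229.108 kPa, x_2 = 0.813

At the dew point ψ → 1, so Σzᵢ/Kᵢ = 1 with Kᵢ = Pᵢˢᵃᵗ/P ⇒ 1/P = Σzᵢ/Pᵢˢᵃᵗ.
1/P = 0.259/318.1 + 0.741/208.7 = 0.004365 ⇒ P = 229.108 kPa
xᵢ = zᵢP/Pᵢˢᵃᵗ ⇒ x_2 = 0.741·229.108/208.7 = 0.813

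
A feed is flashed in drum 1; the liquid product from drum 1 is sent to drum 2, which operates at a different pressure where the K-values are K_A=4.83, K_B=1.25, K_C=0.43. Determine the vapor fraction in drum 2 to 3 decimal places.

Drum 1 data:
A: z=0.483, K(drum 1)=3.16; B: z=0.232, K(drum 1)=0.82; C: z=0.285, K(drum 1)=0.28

V/F (drum 2) = 0.358

Drum 1:
Newton–Raphson from ψ₁ = 0.32:
  ψ₁ = 0.320: g = 0.3059, g' = -1.046 → ψ₁ = 0.613
  ψ₁ = 0.613: g = 0.0351, g' = -0.900 → ψ₁ = 0.651
Converged at ψ₁ = 0.651.
Drum-1 compositions:
  A: x = 0.201, y = 0.634
  B: x = 0.263, y = 0.215
  C: x = 0.536, y = 0.150
Drum-2 feed = drum-1 liquid: z₂ = (0.2007, 0.2628, 0.5365).
Drum 2:
Material balance + equilibrium reduce to Σ zᵢ(Kᵢ−1)/(1+ψ₂(Kᵢ−1)) = 0.
Feasibility: ΣzᵢKᵢ = 1.529, Σzᵢ/Kᵢ = 1.499 — both > 1, two phases present.
Newton–Raphson from ψ₂ = 0.5:
  ψ₂ = 0.500: g = -0.1055, g' = -0.700 → ψ₂ = 0.349
  ψ₂ = 0.349: g = 0.0074, g' = -0.824 → ψ₂ = 0.358
Converged at ψ₂ = 0.358.
  A: x = 0.085, y = 0.409
  B: x = 0.241, y = 0.301
  C: x = 0.674, y = 0.290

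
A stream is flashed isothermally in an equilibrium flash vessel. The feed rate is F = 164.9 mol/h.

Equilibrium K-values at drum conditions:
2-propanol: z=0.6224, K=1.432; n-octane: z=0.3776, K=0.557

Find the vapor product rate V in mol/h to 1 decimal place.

V = 87.5 mol/h

Newton–Raphson from ψ = 0.5:
  ψ = 0.5000: g = 0.00625, g' = -0.2008 → ψ = 0.5311
  ψ = 0.5311: g = -0.00004, g' = -0.2036 → ψ = 0.5309
Converged at ψ = 0.5309.
Then V = ψ·F = 0.5309·164.9 = 87.5 mol/h and L = F − V = 77.4 mol/h.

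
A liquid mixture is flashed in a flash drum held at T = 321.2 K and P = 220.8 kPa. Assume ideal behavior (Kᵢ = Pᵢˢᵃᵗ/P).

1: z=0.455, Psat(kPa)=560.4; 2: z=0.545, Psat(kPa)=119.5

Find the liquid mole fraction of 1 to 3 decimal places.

x_1 = 0.230

Raoult's law: Kᵢ = Pᵢˢᵃᵗ/P = Pᵢˢᵃᵗ/220.8.
  K_1 = 560.4/220.8 = 2.53804, K_2 = 119.5/220.8 = 0.54121
Let ψ = V/F and solve Σ zᵢ(Kᵢ−1)/(1+ψ(Kᵢ−1)) = 0.
Feasibility: ΣzᵢKᵢ = 1.450, Σzᵢ/Kᵢ = 1.186 — both > 1, two phases present.
Newton–Raphson from ψ = 0.4:
  ψ = 0.400: g = 0.1270, g' = -0.585 → ψ = 0.617
  ψ = 0.617: g = 0.0102, g' = -0.507 → ψ = 0.637
Converged at ψ = 0.637.
Compositions from xᵢ = zᵢ/(1+ψ(Kᵢ−1)), yᵢ = Kᵢxᵢ:
  1: x = 0.230, y = 0.583
  2: x = 0.770, y = 0.417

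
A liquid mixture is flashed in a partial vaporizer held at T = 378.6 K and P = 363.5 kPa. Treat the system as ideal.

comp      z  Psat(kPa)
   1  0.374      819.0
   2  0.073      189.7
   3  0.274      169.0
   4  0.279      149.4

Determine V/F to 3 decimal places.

V/F = 0.177

Raoult's law: Kᵢ = Pᵢˢᵃᵗ/P = Pᵢˢᵃᵗ/363.5.
  K_1 = 819.0/363.5 = 2.25309, K_2 = 189.7/363.5 = 0.52187, K_3 = 169.0/363.5 = 0.46492, K_4 = 149.4/363.5 = 0.41100
Material balance + equilibrium reduce to Σ zᵢ(Kᵢ−1)/(1+V/F(Kᵢ−1)) = 0.
g(0) = ΣzᵢKᵢ − 1 = 0.123 and g(1) = 1 − Σzᵢ/Kᵢ = -0.574, so a root lies in (0, 1).
Newton–Raphson from V/F = 0.37:
  V/F = 0.370: g = -0.1151, g' = -0.579 → V/F = 0.171
  V/F = 0.171: g = 0.0037, g' = -0.633 → V/F = 0.177
Converged at V/F = 0.177.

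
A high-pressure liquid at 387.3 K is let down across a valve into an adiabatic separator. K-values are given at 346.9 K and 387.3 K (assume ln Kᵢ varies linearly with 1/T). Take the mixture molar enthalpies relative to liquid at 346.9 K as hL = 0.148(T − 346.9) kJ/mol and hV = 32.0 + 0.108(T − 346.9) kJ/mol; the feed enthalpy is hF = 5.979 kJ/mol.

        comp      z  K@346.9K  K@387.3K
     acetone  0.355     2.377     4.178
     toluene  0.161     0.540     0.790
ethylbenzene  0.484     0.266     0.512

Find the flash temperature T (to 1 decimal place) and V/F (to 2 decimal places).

T = 353.1 K, V/F = 0.16

Adiabatic flash: solve Rachford–Rice at each trial T, then check hF = ψ·hV(T) + (1−ψ)·hL(T).
  T = 346.9 K: K = (2.377, 0.540, 0.266), RR gives ψ = 0.064, H_out = 2.054 kJ/mol
  T = 387.3 K: K = (4.178, 0.790, 0.512), RR gives ψ = 0.624, H_out = 24.924 kJ/mol
  T = 367.1 K: K = (3.201, 0.660, 0.376), RR gives ψ = 0.342, H_out = 13.645 kJ/mol
  T = 357.0 K: K = (2.770, 0.599, 0.318), RR gives ψ = 0.212, H_out = 8.199 kJ/mol
  T = 351.9 K: K = (2.567, 0.569, 0.291), RR gives ψ = 0.141, H_out = 5.233 kJ/mol
  T = 354.4 K: K = (2.665, 0.583, 0.304), RR gives ψ = 0.177, H_out = 6.715 kJ/mol
  T = 353.1 K: K = (2.614, 0.576, 0.297), RR gives ψ = 0.159, H_out = 5.951 kJ/mol
Linear interpolation between T = 353.1 (H_out = 5.951) and T = 354.4 (H_out = 6.715) on hF = 5.979 gives T ≈ 353.1 K, at which ψ = 0.16.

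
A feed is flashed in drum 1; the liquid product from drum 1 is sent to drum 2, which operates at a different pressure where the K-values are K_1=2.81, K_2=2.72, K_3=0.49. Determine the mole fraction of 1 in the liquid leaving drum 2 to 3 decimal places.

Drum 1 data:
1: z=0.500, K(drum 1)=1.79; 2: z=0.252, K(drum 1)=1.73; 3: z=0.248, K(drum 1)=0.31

Drum 1:
Let ψ₁ = V/F and solve Σ zᵢ(Kᵢ−1)/(1+ψ₁(Kᵢ−1)) = 0.
Check two-phase: ΣzᵢKᵢ = 1.408 > 1 and Σzᵢ/Kᵢ = 1.225 > 1, so g(0) = 0.408 > 0 and g(1) = -0.225 < 0.
Iterate (Newton) starting at ψ₁ = 0.5:
  ψ₁ = 0.500: g = 0.1567, g' = -0.508 → ψ₁ = 0.809
  ψ₁ = 0.809: g = -0.0304, g' = -0.774 → ψ₁ = 0.769
  ψ₁ = 0.769: g = -0.0012, g' = -0.712 → ψ₁ = 0.768
Converged at ψ₁ = 0.768.
Drum-1 compositions:
  1: x = 0.311, y = 0.557
  2: x = 0.162, y = 0.279
  3: x = 0.527, y = 0.163
Drum-2 feed = drum-1 liquid: z₂ = (0.3113, 0.1615, 0.5272).
Drum 2:
Material balance + equilibrium reduce to Σ zᵢ(Kᵢ−1)/(1+ψ₂(Kᵢ−1)) = 0.
Check two-phase: ΣzᵢKᵢ = 1.572 > 1 and Σzᵢ/Kᵢ = 1.246 > 1, so g(0) = 0.572 > 0 and g(1) = -0.246 < 0.
Newton–Raphson from ψ₂ = 0.5:
  ψ₂ = 0.500: g = 0.0842, g' = -0.666 → ψ₂ = 0.626
  ψ₂ = 0.626: g = 0.0027, g' = -0.631 → ψ₂ = 0.631
Converged at ψ₂ = 0.631.
  1: x = 0.145, y = 0.408
  2: x = 0.077, y = 0.211
  3: x = 0.777, y = 0.381

x_1 (drum 2) = 0.145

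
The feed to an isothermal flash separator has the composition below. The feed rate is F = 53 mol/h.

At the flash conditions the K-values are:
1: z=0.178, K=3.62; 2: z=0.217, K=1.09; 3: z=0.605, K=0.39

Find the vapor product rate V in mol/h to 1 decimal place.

Material balance + equilibrium reduce to Σ zᵢ(Kᵢ−1)/(1+β(Kᵢ−1)) = 0.
Check two-phase: ΣzᵢKᵢ = 1.117 > 1 and Σzᵢ/Kᵢ = 1.800 > 1, so g(0) = 0.117 > 0 and g(1) = -0.800 < 0.
Newton–Raphson from β = 0.5:
  β = 0.500: g = -0.3104, g' = -0.697 → β = 0.054
  β = 0.054: g = 0.0459, g' = -1.179 → β = 0.093
  β = 0.093: g = 0.0028, g' = -1.044 → β = 0.096
Converged at β = 0.096.
Then V = β·F = 0.0960·53 = 5.1 mol/h and L = F − V = 47.9 mol/h.

V = 5.1 mol/h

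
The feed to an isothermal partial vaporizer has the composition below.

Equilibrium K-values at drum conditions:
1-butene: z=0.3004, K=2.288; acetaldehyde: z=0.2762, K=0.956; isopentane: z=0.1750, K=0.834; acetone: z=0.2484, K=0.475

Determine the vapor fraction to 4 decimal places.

Newton iteration, ψ⁰ = 0.55:
  ψ = 0.5500: g = -0.00130, g' = -0.3125 → ψ = 0.5458
Converged at ψ = 0.5458.

ψ = 0.5458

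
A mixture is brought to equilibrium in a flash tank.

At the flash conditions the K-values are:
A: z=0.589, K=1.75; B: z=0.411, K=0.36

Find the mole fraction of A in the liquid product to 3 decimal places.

Rachford–Rice: g(β) = Σ zᵢ(Kᵢ−1)/(1+β(Kᵢ−1)) = 0.
Check two-phase: ΣzᵢKᵢ = 1.179 > 1 and Σzᵢ/Kᵢ = 1.478 > 1, so g(0) = 0.179 > 0 and g(1) = -0.478 < 0.
Newton–Raphson from β = 0.5:
  β = 0.500: g = -0.0656, g' = -0.539 → β = 0.378
  β = 0.378: g = -0.0030, g' = -0.494 → β = 0.372
Converged at β = 0.372.
Compositions from xᵢ = zᵢ/(1+β(Kᵢ−1)), yᵢ = Kᵢxᵢ:
  A: x = 0.460, y = 0.806
  B: x = 0.540, y = 0.194

x_A = 0.460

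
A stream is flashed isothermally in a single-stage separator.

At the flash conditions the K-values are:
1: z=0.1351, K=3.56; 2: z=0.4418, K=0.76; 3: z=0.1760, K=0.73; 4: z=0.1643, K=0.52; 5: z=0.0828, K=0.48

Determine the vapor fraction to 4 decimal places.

Iterate (Newton) starting at ψ = 0.5:
  ψ = 0.5000: g = -0.18569, g' = -0.3268 → ψ = 0.0000
  ψ = 0.0000: g = 0.07038, g' = -0.9839 → ψ = 0.0715
  ψ = 0.0715: g = 0.00960, g' = -0.7369 → ψ = 0.0846
  ψ = 0.0846: g = 0.00022, g' = -0.7039 → ψ = 0.0849
Converged at ψ = 0.0849.

ψ = 0.0849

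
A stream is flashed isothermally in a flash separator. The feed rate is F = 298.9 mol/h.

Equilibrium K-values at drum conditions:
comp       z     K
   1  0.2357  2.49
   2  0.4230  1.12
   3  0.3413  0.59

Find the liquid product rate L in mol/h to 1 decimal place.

Material balance + equilibrium reduce to Σ zᵢ(Kᵢ−1)/(1+β(Kᵢ−1)) = 0.
Feasibility: ΣzᵢKᵢ = 1.2620, Σzᵢ/Kᵢ = 1.0508 — both > 1, two phases present.
Iterate (Newton) starting at β = 0.57:
  β = 0.5700: g = 0.05481, g' = -0.2560 → β = 0.7841
  β = 0.7841: g = 0.00214, g' = -0.2410 → β = 0.7929
Converged at β = 0.7929.
Then V = β·F = 0.7929·298.9 = 237.0 mol/h and L = F − V = 61.9 mol/h.

L = 61.9 mol/h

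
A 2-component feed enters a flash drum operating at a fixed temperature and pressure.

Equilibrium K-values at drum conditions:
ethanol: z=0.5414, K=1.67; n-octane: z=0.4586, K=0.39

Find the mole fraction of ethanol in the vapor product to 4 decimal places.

y_ethanol = 0.7959

Let ψ = V/F and solve Σ zᵢ(Kᵢ−1)/(1+ψ(Kᵢ−1)) = 0.
g(0) = ΣzᵢKᵢ − 1 = 0.0830 and g(1) = 1 − Σzᵢ/Kᵢ = -0.5001, so a root lies in (0, 1).
Newton–Raphson from ψ = 0.5:
  ψ = 0.5000: g = -0.13080, g' = -0.4896 → ψ = 0.2329
  ψ = 0.2329: g = -0.01228, g' = -0.4137 → ψ = 0.2032
  ψ = 0.2032: g = -0.00005, g' = -0.4106 → ψ = 0.2031
Converged at ψ = 0.2031.
Compositions from xᵢ = zᵢ/(1+ψ(Kᵢ−1)), yᵢ = Kᵢxᵢ:
  ethanol: x = 0.4766, y = 0.7959
  n-octane: x = 0.5234, y = 0.2041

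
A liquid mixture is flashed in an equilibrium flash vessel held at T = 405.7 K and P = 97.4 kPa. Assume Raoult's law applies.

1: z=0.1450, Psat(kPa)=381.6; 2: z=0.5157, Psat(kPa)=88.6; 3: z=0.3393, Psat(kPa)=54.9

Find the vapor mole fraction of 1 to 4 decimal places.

y_1 = 0.2951

Raoult's law: Kᵢ = Pᵢˢᵃᵗ/P = Pᵢˢᵃᵗ/97.4.
  K_1 = 381.6/97.4 = 3.917864, K_2 = 88.6/97.4 = 0.909651, K_3 = 54.9/97.4 = 0.563655
Iterate (Newton) starting at ψ = 0.5:
  ψ = 0.5000: g = -0.06610, g' = -0.3145 → ψ = 0.2898
  ψ = 0.2898: g = 0.01191, g' = -0.4515 → ψ = 0.3162
  ψ = 0.3162: g = 0.00035, g' = -0.4254 → ψ = 0.3170
Converged at ψ = 0.3170.
Compositions from xᵢ = zᵢ/(1+ψ(Kᵢ−1)), yᵢ = Kᵢxᵢ:
  1: x = 0.0753, y = 0.2951
  2: x = 0.5309, y = 0.4829
  3: x = 0.3938, y = 0.2220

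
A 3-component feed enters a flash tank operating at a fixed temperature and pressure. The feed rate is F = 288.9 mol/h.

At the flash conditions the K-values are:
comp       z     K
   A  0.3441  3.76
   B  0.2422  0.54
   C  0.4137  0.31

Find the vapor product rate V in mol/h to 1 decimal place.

V = 94.3 mol/h

Let ψ = V/F and solve Σ zᵢ(Kᵢ−1)/(1+ψ(Kᵢ−1)) = 0.
g(0) = ΣzᵢKᵢ − 1 = 0.5529 and g(1) = 1 − Σzᵢ/Kᵢ = -0.8746, so a root lies in (0, 1).
Newton–Raphson from ψ = 0.5:
  ψ = 0.5000: g = -0.18146, g' = -1.0083 → ψ = 0.3200
  ψ = 0.3200: g = 0.00729, g' = -1.1339 → ψ = 0.3265
Converged at ψ = 0.3265.
Then V = ψ·F = 0.3265·288.9 = 94.3 mol/h and L = F − V = 194.6 mol/h.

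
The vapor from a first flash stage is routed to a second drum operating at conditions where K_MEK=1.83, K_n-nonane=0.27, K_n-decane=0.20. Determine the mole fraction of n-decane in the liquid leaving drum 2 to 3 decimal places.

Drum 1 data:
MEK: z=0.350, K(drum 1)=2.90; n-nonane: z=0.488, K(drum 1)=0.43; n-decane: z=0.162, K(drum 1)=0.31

Drum 1:
Material balance + equilibrium reduce to Σ zᵢ(Kᵢ−1)/(1+ψ₁(Kᵢ−1)) = 0.
Feasibility: ΣzᵢKᵢ = 1.275, Σzᵢ/Kᵢ = 1.778 — both > 1, two phases present.
Newton iteration, ψ₁⁰ = 0.36:
  ψ₁ = 0.360: g = -0.1038, g' = -0.833 → ψ₁ = 0.235
  ψ₁ = 0.235: g = 0.0048, g' = -0.925 → ψ₁ = 0.241
Converged at ψ₁ = 0.241.
Drum-1 compositions:
  MEK: x = 0.240, y = 0.697
  n-nonane: x = 0.566, y = 0.243
  n-decane: x = 0.194, y = 0.060
Drum-2 feed = drum-1 vapor: z₂ = (0.6966, 0.2432, 0.0602).
Drum 2:
Material balance + equilibrium reduce to Σ zᵢ(Kᵢ−1)/(1+ψ₂(Kᵢ−1)) = 0.
Check two-phase: ΣzᵢKᵢ = 1.352 > 1 and Σzᵢ/Kᵢ = 1.582 > 1, so g(0) = 0.352 > 0 and g(1) = -0.582 < 0.
Newton iteration, ψ₂⁰ = 0.5:
  ψ₂ = 0.500: g = 0.0487, g' = -0.668 → ψ₂ = 0.573
  ψ₂ = 0.573: g = -0.0023, g' = -0.735 → ψ₂ = 0.570
Converged at ψ₂ = 0.570.
  MEK: x = 0.473, y = 0.865
  n-nonane: x = 0.416, y = 0.112
  n-decane: x = 0.111, y = 0.022

x_n-decane (drum 2) = 0.111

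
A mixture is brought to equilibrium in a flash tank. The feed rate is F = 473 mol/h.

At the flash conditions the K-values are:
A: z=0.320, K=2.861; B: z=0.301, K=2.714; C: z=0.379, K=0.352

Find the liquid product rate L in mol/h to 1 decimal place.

Material balance + equilibrium reduce to Σ zᵢ(Kᵢ−1)/(1+ψ(Kᵢ−1)) = 0.
Feasibility: ΣzᵢKᵢ = 1.866, Σzᵢ/Kᵢ = 1.299 — both > 1, two phases present.
Iterate (Newton) starting at ψ = 0.36:
  ψ = 0.360: g = 0.3553, g' = -1.006 → ψ = 0.713
  ψ = 0.713: g = 0.0315, g' = -0.934 → ψ = 0.747
  ψ = 0.747: g = -0.0005, g' = -0.962 → ψ = 0.746
Converged at ψ = 0.746.
Then V = ψ·F = 0.7464·473 = 353.0 mol/h and L = F − V = 120.0 mol/h.

L = 120.0 mol/h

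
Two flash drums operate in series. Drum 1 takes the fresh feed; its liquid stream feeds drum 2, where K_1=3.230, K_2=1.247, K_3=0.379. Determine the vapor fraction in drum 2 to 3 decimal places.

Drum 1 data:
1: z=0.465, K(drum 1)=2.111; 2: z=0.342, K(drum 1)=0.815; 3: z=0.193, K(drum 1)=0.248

V/F (drum 2) = 0.647

Drum 1:
Let ψ₁ = V/F and solve Σ zᵢ(Kᵢ−1)/(1+ψ₁(Kᵢ−1)) = 0.
Feasibility: ΣzᵢKᵢ = 1.308, Σzᵢ/Kᵢ = 1.418 — both > 1, two phases present.
Iterate (Newton) starting at ψ₁ = 0.41:
  ψ₁ = 0.410: g = 0.0766, g' = -0.513 → ψ₁ = 0.559
  ψ₁ = 0.559: g = -0.0025, g' = -0.558 → ψ₁ = 0.555
Converged at ψ₁ = 0.555.
Drum-1 compositions:
  1: x = 0.288, y = 0.607
  2: x = 0.381, y = 0.311
  3: x = 0.331, y = 0.082
Drum-2 feed = drum-1 liquid: z₂ = (0.2877, 0.3811, 0.3312).
Drum 2:
Material balance + equilibrium reduce to Σ zᵢ(Kᵢ−1)/(1+ψ₂(Kᵢ−1)) = 0.
Feasibility: ΣzᵢKᵢ = 1.530, Σzᵢ/Kᵢ = 1.269 — both > 1, two phases present.
Newton–Raphson from ψ₂ = 0.5:
  ψ₂ = 0.500: g = 0.0888, g' = -0.607 → ψ₂ = 0.646
  ψ₂ = 0.646: g = 0.0004, g' = -0.614 → ψ₂ = 0.647
Converged at ψ₂ = 0.647.
  1: x = 0.118, y = 0.380
  2: x = 0.329, y = 0.410
  3: x = 0.554, y = 0.210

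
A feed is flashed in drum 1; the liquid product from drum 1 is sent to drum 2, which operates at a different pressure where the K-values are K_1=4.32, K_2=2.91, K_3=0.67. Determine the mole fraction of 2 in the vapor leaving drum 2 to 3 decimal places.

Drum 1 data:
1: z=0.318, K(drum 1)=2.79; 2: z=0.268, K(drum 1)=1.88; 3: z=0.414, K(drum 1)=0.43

Drum 1:
Let ψ₁ = V/F and solve Σ zᵢ(Kᵢ−1)/(1+ψ₁(Kᵢ−1)) = 0.
Feasibility: ΣzᵢKᵢ = 1.569, Σzᵢ/Kᵢ = 1.219 — both > 1, two phases present.
Newton–Raphson from ψ₁ = 0.44:
  ψ₁ = 0.440: g = 0.1735, g' = -0.666 → ψ₁ = 0.700
  ψ₁ = 0.700: g = 0.0057, g' = -0.653 → ψ₁ = 0.709
Converged at ψ₁ = 0.709.
Drum-1 compositions:
  1: x = 0.140, y = 0.391
  2: x = 0.165, y = 0.310
  3: x = 0.695, y = 0.299
Drum-2 feed = drum-1 liquid: z₂ = (0.1401, 0.1650, 0.6948).
Drum 2:
Material balance + equilibrium reduce to Σ zᵢ(Kᵢ−1)/(1+ψ₂(Kᵢ−1)) = 0.
g(0) = ΣzᵢKᵢ − 1 = 0.551 and g(1) = 1 − Σzᵢ/Kᵢ = -0.126, so a root lies in (0, 1).
Newton iteration, ψ₂⁰ = 0.5:
  ψ₂ = 0.500: g = 0.0615, g' = -0.484 → ψ₂ = 0.627
  ψ₂ = 0.627: g = 0.0053, g' = -0.408 → ψ₂ = 0.640
Converged at ψ₂ = 0.640.
  1: x = 0.045, y = 0.194
  2: x = 0.074, y = 0.216
  3: x = 0.881, y = 0.590

y_2 (drum 2) = 0.216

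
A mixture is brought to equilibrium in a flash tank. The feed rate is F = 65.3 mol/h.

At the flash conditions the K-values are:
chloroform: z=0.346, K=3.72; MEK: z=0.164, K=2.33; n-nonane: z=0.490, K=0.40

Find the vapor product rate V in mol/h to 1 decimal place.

V = 40.6 mol/h

Iterate (Newton) starting at β = 0.5:
  β = 0.500: g = 0.1098, g' = -0.924 → β = 0.619
  β = 0.619: g = 0.0028, g' = -0.889 → β = 0.622
Converged at β = 0.622.
Then V = β·F = 0.6219·65.3 = 40.6 mol/h and L = F − V = 24.7 mol/h.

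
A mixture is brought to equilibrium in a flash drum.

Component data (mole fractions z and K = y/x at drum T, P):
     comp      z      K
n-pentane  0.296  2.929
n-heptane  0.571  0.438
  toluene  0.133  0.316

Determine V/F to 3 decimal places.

Material balance + equilibrium reduce to Σ zᵢ(Kᵢ−1)/(1+V/F(Kᵢ−1)) = 0.
Feasibility: ΣzᵢKᵢ = 1.159, Σzᵢ/Kᵢ = 1.826 — both > 1, two phases present.
Newton iteration, V/F⁰ = 0.39:
  V/F = 0.390: g = -0.2092, g' = -0.770 → V/F = 0.118
  V/F = 0.118: g = 0.0221, g' = -1.011 → V/F = 0.140
  V/F = 0.140: g = 0.0004, g' = -0.971 → V/F = 0.141
Converged at V/F = 0.141.

V/F = 0.141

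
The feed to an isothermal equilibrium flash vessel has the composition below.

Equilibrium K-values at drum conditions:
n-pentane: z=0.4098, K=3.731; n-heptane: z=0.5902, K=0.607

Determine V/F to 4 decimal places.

V/F = 0.8266

Material balance + equilibrium reduce to Σ zᵢ(Kᵢ−1)/(1+V/F(Kᵢ−1)) = 0.
g(0) = ΣzᵢKᵢ − 1 = 0.8872 and g(1) = 1 − Σzᵢ/Kᵢ = -0.0822, so a root lies in (0, 1).
Binary case is linear: z₁(K₁−1)(1+V/F(K₂−1)) + z₂(K₂−1)(1+V/F(K₁−1)) = 0
⇒ V/F = [z₁(K₁−1)+z₂(K₂−1)] / [−(K₁−1)(K₂−1)] = 0.88722/1.07328 = 0.8266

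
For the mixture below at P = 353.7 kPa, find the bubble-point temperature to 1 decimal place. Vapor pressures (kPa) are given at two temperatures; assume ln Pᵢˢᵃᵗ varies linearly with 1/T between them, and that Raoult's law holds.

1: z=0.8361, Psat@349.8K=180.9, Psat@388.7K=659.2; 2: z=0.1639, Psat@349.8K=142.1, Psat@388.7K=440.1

Bubble-point temperature: ΣzᵢPᵢˢᵃᵗ(T) = P. Interpolate ln Pᵢˢᵃᵗ = aᵢ + bᵢ/T.
  T = 349.8 K: ΣzᵢPᵢˢᵃᵗ = 174.54 kPa
  T = 388.7 K: ΣzᵢPᵢˢᵃᵗ = 623.29 kPa
  T = 369.2 K: ΣzᵢPᵢˢᵃᵗ = 340.40 kPa
  T = 378.9 K: ΣzᵢPᵢˢᵃᵗ = 463.46 kPa
  T = 374.0 K: ΣzᵢPᵢˢᵃᵗ = 397.35 kPa
  T = 371.6 K: ΣzᵢPᵢˢᵃᵗ = 367.95 kPa
Interpolating between 369.2 K and 371.6 K gives T ≈ 370.4 K.

T = 370.4 K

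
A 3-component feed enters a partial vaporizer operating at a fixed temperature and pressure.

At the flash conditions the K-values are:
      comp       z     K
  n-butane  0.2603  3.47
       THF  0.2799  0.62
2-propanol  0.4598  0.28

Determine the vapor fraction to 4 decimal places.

ψ = 0.1377

Material balance + equilibrium reduce to Σ zᵢ(Kᵢ−1)/(1+ψ(Kᵢ−1)) = 0.
g(0) = ΣzᵢKᵢ − 1 = 0.2055 and g(1) = 1 − Σzᵢ/Kᵢ = -1.1686, so a root lies in (0, 1).
Newton iteration, ψ⁰ = 0.5:
  ψ = 0.5000: g = -0.36092, g' = -0.9615 → ψ = 0.1246
  ψ = 0.1246: g = 0.01629, g' = -1.2607 → ψ = 0.1375
  ψ = 0.1375: g = 0.00024, g' = -1.2234 → ψ = 0.1377
Converged at ψ = 0.1377.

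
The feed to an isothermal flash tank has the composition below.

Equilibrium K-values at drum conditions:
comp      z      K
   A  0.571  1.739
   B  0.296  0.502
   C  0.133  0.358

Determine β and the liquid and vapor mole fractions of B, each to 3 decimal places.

β = 0.466, x_B = 0.386, y_B = 0.194

Let β = V/F and solve Σ zᵢ(Kᵢ−1)/(1+β(Kᵢ−1)) = 0.
Check two-phase: ΣzᵢKᵢ = 1.189 > 1 and Σzᵢ/Kᵢ = 1.289 > 1, so g(0) = 0.189 > 0 and g(1) = -0.289 < 0.
Newton–Raphson from β = 0.68:
  β = 0.680: g = -0.0936, g' = -0.479 → β = 0.484
  β = 0.484: g = -0.0075, g' = -0.412 → β = 0.466
Converged at β = 0.466.
Compositions from xᵢ = zᵢ/(1+β(Kᵢ−1)), yᵢ = Kᵢxᵢ:
  A: x = 0.425, y = 0.739
  B: x = 0.386, y = 0.194
  C: x = 0.190, y = 0.068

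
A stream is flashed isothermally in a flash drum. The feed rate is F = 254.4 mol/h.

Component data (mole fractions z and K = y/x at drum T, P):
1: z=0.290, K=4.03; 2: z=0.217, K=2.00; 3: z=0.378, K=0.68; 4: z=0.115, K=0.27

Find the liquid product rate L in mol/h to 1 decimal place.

L = 46.4 mol/h

Iterate (Newton) starting at ψ = 0.65:
  ψ = 0.650: g = 0.1149, g' = -0.665 → ψ = 0.823
  ψ = 0.823: g = -0.0038, g' = -0.739 → ψ = 0.818
Converged at ψ = 0.818.
Then V = ψ·F = 0.8176·254.4 = 208.0 mol/h and L = F − V = 46.4 mol/h.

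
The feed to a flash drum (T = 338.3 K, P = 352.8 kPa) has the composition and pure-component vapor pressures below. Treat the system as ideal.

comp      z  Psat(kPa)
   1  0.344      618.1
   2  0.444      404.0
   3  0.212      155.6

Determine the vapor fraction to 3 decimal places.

Raoult's law: Kᵢ = Pᵢˢᵃᵗ/P = Pᵢˢᵃᵗ/352.8.
  K_1 = 618.1/352.8 = 1.75198, K_2 = 404.0/352.8 = 1.14512, K_3 = 155.6/352.8 = 0.44104
Iterate (Newton) starting at ψ = 0.5:
  ψ = 0.500: g = 0.0836, g' = -0.238 → ψ = 0.851
  ψ = 0.851: g = -0.0108, g' = -0.321 → ψ = 0.817
  ψ = 0.817: g = -0.0002, g' = -0.306 → ψ = 0.816
Converged at ψ = 0.816.

ψ = 0.816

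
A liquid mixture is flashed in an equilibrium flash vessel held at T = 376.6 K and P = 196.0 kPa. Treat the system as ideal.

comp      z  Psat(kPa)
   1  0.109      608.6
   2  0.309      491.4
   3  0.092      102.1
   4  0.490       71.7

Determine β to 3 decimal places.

Raoult's law: Kᵢ = Pᵢˢᵃᵗ/P = Pᵢˢᵃᵗ/196.0.
  K_1 = 608.6/196.0 = 3.10510, K_2 = 491.4/196.0 = 2.50714, K_3 = 102.1/196.0 = 0.52092, K_4 = 71.7/196.0 = 0.36582
Newton–Raphson from β = 0.68:
  β = 0.680: g = -0.2874, g' = -0.909 → β = 0.364
  β = 0.364: g = -0.0265, g' = -0.812 → β = 0.331
Converged at β = 0.331.

β = 0.331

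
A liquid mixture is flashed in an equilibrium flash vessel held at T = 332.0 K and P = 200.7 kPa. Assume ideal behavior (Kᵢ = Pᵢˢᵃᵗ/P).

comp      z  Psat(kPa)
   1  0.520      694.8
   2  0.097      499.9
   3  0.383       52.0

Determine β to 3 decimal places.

β = 0.664

Raoult's law: Kᵢ = Pᵢˢᵃᵗ/P = Pᵢˢᵃᵗ/200.7.
  K_1 = 694.8/200.7 = 3.46188, K_2 = 499.9/200.7 = 2.49078, K_3 = 52.0/200.7 = 0.25909
Material balance + equilibrium reduce to Σ zᵢ(Kᵢ−1)/(1+β(Kᵢ−1)) = 0.
Feasibility: ΣzᵢKᵢ = 2.141, Σzᵢ/Kᵢ = 1.667 — both > 1, two phases present.
Newton iteration, β⁰ = 0.39:
  β = 0.390: g = 0.3455, g' = -1.322 → β = 0.651
  β = 0.651: g = 0.0168, g' = -1.306 → β = 0.664
Converged at β = 0.664.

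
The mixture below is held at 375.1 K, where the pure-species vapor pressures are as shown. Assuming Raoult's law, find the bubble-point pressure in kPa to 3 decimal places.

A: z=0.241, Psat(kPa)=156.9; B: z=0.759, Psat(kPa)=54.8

Pbub = 79.406 kPa

At the bubble point ψ → 0, so ΣzᵢKᵢ = 1 with Kᵢ = Pᵢˢᵃᵗ/P ⇒ P = ΣzᵢPᵢˢᵃᵗ.
P = 0.241·156.9 + 0.759·54.8 = 79.406 kPa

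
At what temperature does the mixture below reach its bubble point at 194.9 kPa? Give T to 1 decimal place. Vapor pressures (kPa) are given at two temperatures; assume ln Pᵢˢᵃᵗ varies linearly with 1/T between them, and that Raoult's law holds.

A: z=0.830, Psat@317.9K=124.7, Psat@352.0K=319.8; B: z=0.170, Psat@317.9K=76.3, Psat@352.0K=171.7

T = 336.0 K

Bubble-point temperature: ΣzᵢPᵢˢᵃᵗ(T) = P. Interpolate ln Pᵢˢᵃᵗ = aᵢ + bᵢ/T.
  T = 317.9 K: ΣzᵢPᵢˢᵃᵗ = 116.47 kPa
  T = 352.0 K: ΣzᵢPᵢˢᵃᵗ = 294.62 kPa
  T = 334.9 K: ΣzᵢPᵢˢᵃᵗ = 189.38 kPa
  T = 343.4 K: ΣzᵢPᵢˢᵃᵗ = 237.19 kPa
  T = 339.1 K: ΣzᵢPᵢˢᵃᵗ = 211.96 kPa
  T = 337.0 K: ΣzᵢPᵢˢᵃᵗ = 200.42 kPa
  T = 335.9 K: ΣzᵢPᵢˢᵃᵗ = 194.57 kPa
Interpolating between 335.9 K and 337.0 K gives T ≈ 336.0 K.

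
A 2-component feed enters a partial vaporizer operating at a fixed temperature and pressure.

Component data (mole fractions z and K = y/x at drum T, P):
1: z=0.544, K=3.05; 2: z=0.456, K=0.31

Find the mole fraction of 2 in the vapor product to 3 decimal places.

Let β = V/F and solve Σ zᵢ(Kᵢ−1)/(1+β(Kᵢ−1)) = 0.
g(0) = ΣzᵢKᵢ − 1 = 0.801 and g(1) = 1 − Σzᵢ/Kᵢ = -0.649, so a root lies in (0, 1).
Binary case is linear: z₁(K₁−1)(1+β(K₂−1)) + z₂(K₂−1)(1+β(K₁−1)) = 0
⇒ β = [z₁(K₁−1)+z₂(K₂−1)] / [−(K₁−1)(K₂−1)] = 0.8006/1.4145 = 0.566
Compositions from xᵢ = zᵢ/(1+β(Kᵢ−1)), yᵢ = Kᵢxᵢ:
  1: x = 0.252, y = 0.768
  2: x = 0.748, y = 0.232

y_2 = 0.232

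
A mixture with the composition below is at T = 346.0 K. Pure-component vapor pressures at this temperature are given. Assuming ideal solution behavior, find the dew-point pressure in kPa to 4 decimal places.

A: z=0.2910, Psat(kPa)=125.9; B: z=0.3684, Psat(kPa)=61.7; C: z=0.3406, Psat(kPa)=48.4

Pdew = 65.2768 kPa

At the dew point ψ → 1, so Σzᵢ/Kᵢ = 1 with Kᵢ = Pᵢˢᵃᵗ/P ⇒ 1/P = Σzᵢ/Pᵢˢᵃᵗ.
1/P = 0.2910/125.9 + 0.3684/61.7 + 0.3406/48.4 = 0.0153194 ⇒ P = 65.2768 kPa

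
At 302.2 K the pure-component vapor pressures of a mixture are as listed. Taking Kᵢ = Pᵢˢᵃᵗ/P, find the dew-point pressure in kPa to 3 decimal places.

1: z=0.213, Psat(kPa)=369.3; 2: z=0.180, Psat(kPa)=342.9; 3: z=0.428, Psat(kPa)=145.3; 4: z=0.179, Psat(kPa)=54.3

At the dew point ψ → 1, so Σzᵢ/Kᵢ = 1 with Kᵢ = Pᵢˢᵃᵗ/P ⇒ 1/P = Σzᵢ/Pᵢˢᵃᵗ.
1/P = 0.213/369.3 + 0.180/342.9 + 0.428/145.3 + 0.179/54.3 = 0.007344 ⇒ P = 136.169 kPa

Pdew = 136.169 kPa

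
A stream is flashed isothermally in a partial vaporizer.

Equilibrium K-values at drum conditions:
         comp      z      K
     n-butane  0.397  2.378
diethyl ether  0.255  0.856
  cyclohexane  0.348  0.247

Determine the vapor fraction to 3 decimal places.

ψ = 0.314

Iterate (Newton) starting at ψ = 0.33:
  ψ = 0.330: g = -0.0112, g' = -0.711 → ψ = 0.314
Converged at ψ = 0.314.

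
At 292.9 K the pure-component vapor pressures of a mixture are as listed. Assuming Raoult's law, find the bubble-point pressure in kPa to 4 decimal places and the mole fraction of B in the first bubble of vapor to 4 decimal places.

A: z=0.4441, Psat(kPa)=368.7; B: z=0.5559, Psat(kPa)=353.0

At the bubble point ψ → 0, so ΣzᵢKᵢ = 1 with Kᵢ = Pᵢˢᵃᵗ/P ⇒ P = ΣzᵢPᵢˢᵃᵗ.
P = 0.4441·368.7 + 0.5559·353.0 = 359.9724 kPa
yᵢ = zᵢPᵢˢᵃᵗ/P ⇒ y_B = 0.5559·353.0/359.9724 = 0.5451

Pbub = 359.9724 kPa, y_B = 0.5451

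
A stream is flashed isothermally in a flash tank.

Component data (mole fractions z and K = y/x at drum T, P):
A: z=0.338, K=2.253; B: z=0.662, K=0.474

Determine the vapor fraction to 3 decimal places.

ψ = 0.114

Material balance + equilibrium reduce to Σ zᵢ(Kᵢ−1)/(1+ψ(Kᵢ−1)) = 0.
Check two-phase: ΣzᵢKᵢ = 1.075 > 1 and Σzᵢ/Kᵢ = 1.547 > 1, so g(0) = 0.075 > 0 and g(1) = -0.547 < 0.
Newton–Raphson from ψ = 0.49:
  ψ = 0.490: g = -0.2067, g' = -0.536 → ψ = 0.104
  ψ = 0.104: g = 0.0060, g' = -0.620 → ψ = 0.114
Converged at ψ = 0.114.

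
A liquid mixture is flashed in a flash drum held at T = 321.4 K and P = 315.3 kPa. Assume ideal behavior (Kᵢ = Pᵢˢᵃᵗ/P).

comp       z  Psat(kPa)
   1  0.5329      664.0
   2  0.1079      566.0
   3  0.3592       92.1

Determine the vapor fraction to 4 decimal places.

Raoult's law: Kᵢ = Pᵢˢᵃᵗ/P = Pᵢˢᵃᵗ/315.3.
  K_1 = 664.0/315.3 = 2.105931, K_2 = 566.0/315.3 = 1.795116, K_3 = 92.1/315.3 = 0.292103
Let ψ = V/F and solve Σ zᵢ(Kᵢ−1)/(1+ψ(Kᵢ−1)) = 0.
g(0) = ΣzᵢKᵢ − 1 = 0.4209 and g(1) = 1 − Σzᵢ/Kᵢ = -0.5429, so a root lies in (0, 1).
Newton iteration, ψ⁰ = 0.5:
  ψ = 0.5000: g = 0.04730, g' = -0.7364 → ψ = 0.5642
  ψ = 0.5642: g = -0.00126, g' = -0.7787 → ψ = 0.5626
Converged at ψ = 0.5626.

ψ = 0.5626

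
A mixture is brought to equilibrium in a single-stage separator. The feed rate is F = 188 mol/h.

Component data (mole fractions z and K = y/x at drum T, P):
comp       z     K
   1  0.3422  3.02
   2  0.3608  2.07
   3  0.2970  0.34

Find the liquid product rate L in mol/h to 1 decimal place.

L = 26.3 mol/h

Material balance + equilibrium reduce to Σ zᵢ(Kᵢ−1)/(1+V/F(Kᵢ−1)) = 0.
Feasibility: ΣzᵢKᵢ = 1.8813, Σzᵢ/Kᵢ = 1.1611 — both > 1, two phases present.
Iterate (Newton) starting at V/F = 0.5:
  V/F = 0.5000: g = 0.30284, g' = -0.8091 → V/F = 0.8743
  V/F = 0.8743: g = -0.01406, g' = -1.0159 → V/F = 0.8604
  V/F = 0.8604: g = -0.00017, g' = -0.9911 → V/F = 0.8603
Converged at V/F = 0.8603.
Then V = V/F·F = 0.8603·188 = 161.7 mol/h and L = F − V = 26.3 mol/h.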